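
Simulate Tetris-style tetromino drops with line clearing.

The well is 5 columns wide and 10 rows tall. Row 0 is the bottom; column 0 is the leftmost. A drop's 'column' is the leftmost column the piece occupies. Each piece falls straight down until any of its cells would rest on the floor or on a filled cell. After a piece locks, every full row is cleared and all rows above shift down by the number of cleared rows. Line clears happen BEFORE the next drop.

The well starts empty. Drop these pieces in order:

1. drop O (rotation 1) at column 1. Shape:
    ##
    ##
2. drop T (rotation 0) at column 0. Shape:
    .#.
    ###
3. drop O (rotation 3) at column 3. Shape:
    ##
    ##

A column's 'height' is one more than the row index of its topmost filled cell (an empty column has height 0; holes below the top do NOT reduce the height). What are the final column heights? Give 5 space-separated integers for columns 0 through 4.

Drop 1: O rot1 at col 1 lands with bottom-row=0; cleared 0 line(s) (total 0); column heights now [0 2 2 0 0], max=2
Drop 2: T rot0 at col 0 lands with bottom-row=2; cleared 0 line(s) (total 0); column heights now [3 4 3 0 0], max=4
Drop 3: O rot3 at col 3 lands with bottom-row=0; cleared 0 line(s) (total 0); column heights now [3 4 3 2 2], max=4

Answer: 3 4 3 2 2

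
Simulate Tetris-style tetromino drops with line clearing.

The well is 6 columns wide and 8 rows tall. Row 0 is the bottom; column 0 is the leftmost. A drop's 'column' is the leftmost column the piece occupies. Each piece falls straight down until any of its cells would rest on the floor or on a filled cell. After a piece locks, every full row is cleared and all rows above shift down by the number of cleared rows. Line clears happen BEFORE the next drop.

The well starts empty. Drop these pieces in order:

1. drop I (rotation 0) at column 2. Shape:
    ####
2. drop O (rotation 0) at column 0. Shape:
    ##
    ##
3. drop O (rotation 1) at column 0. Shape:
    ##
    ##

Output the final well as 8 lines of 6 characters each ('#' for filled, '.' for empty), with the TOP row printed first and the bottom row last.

Answer: ......
......
......
......
......
##....
##....
##....

Derivation:
Drop 1: I rot0 at col 2 lands with bottom-row=0; cleared 0 line(s) (total 0); column heights now [0 0 1 1 1 1], max=1
Drop 2: O rot0 at col 0 lands with bottom-row=0; cleared 1 line(s) (total 1); column heights now [1 1 0 0 0 0], max=1
Drop 3: O rot1 at col 0 lands with bottom-row=1; cleared 0 line(s) (total 1); column heights now [3 3 0 0 0 0], max=3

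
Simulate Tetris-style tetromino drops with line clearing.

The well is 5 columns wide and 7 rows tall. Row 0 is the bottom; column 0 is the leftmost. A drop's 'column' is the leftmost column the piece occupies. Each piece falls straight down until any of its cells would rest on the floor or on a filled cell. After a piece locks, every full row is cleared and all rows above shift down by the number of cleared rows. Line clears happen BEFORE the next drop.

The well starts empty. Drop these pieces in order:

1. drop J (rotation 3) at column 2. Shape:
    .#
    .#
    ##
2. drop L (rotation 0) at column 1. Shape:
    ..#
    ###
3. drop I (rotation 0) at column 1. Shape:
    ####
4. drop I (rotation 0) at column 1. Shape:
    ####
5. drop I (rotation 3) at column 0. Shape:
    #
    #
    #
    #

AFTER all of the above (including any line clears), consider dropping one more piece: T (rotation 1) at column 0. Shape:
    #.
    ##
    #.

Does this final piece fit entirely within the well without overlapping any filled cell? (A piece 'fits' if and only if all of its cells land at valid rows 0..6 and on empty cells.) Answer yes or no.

Drop 1: J rot3 at col 2 lands with bottom-row=0; cleared 0 line(s) (total 0); column heights now [0 0 1 3 0], max=3
Drop 2: L rot0 at col 1 lands with bottom-row=3; cleared 0 line(s) (total 0); column heights now [0 4 4 5 0], max=5
Drop 3: I rot0 at col 1 lands with bottom-row=5; cleared 0 line(s) (total 0); column heights now [0 6 6 6 6], max=6
Drop 4: I rot0 at col 1 lands with bottom-row=6; cleared 0 line(s) (total 0); column heights now [0 7 7 7 7], max=7
Drop 5: I rot3 at col 0 lands with bottom-row=0; cleared 0 line(s) (total 0); column heights now [4 7 7 7 7], max=7
Test piece T rot1 at col 0 (width 2): heights before test = [4 7 7 7 7]; fits = False

Answer: no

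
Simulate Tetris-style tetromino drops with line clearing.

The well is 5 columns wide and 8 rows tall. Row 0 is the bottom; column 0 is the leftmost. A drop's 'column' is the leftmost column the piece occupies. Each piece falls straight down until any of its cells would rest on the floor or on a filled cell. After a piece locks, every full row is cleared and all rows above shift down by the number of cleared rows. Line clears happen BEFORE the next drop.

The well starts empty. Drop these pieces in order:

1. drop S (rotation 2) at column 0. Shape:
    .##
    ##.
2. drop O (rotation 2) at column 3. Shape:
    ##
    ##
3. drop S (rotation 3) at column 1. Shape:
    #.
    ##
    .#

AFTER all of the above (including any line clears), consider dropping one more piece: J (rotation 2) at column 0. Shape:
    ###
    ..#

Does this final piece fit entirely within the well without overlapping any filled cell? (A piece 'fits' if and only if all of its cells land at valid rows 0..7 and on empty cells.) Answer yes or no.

Answer: yes

Derivation:
Drop 1: S rot2 at col 0 lands with bottom-row=0; cleared 0 line(s) (total 0); column heights now [1 2 2 0 0], max=2
Drop 2: O rot2 at col 3 lands with bottom-row=0; cleared 0 line(s) (total 0); column heights now [1 2 2 2 2], max=2
Drop 3: S rot3 at col 1 lands with bottom-row=2; cleared 0 line(s) (total 0); column heights now [1 5 4 2 2], max=5
Test piece J rot2 at col 0 (width 3): heights before test = [1 5 4 2 2]; fits = True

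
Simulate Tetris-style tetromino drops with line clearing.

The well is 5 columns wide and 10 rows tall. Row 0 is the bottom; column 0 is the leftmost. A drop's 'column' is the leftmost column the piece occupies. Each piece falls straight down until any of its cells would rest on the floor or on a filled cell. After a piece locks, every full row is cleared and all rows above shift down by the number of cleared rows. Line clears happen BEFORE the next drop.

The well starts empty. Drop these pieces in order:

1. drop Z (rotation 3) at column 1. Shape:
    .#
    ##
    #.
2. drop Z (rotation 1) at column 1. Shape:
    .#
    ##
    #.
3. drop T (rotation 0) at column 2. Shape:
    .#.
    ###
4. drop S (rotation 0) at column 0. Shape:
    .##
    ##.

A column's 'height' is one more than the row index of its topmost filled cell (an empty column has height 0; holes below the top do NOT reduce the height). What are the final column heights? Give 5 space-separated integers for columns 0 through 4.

Answer: 0 6 6 6 0

Derivation:
Drop 1: Z rot3 at col 1 lands with bottom-row=0; cleared 0 line(s) (total 0); column heights now [0 2 3 0 0], max=3
Drop 2: Z rot1 at col 1 lands with bottom-row=2; cleared 0 line(s) (total 0); column heights now [0 4 5 0 0], max=5
Drop 3: T rot0 at col 2 lands with bottom-row=5; cleared 0 line(s) (total 0); column heights now [0 4 6 7 6], max=7
Drop 4: S rot0 at col 0 lands with bottom-row=5; cleared 1 line(s) (total 1); column heights now [0 6 6 6 0], max=6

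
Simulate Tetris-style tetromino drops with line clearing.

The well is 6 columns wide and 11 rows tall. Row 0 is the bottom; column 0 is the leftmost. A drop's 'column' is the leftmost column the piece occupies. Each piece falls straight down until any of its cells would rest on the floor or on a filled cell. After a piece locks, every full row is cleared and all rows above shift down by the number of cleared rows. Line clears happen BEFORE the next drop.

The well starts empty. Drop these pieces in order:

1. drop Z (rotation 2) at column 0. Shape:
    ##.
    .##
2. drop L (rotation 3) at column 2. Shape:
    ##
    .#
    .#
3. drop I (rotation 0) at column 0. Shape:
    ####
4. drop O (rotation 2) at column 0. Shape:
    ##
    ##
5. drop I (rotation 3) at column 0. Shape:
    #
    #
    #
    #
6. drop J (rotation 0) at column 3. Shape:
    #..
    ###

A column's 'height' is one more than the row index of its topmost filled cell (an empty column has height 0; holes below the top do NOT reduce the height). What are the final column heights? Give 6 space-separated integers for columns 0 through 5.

Answer: 10 6 4 6 5 5

Derivation:
Drop 1: Z rot2 at col 0 lands with bottom-row=0; cleared 0 line(s) (total 0); column heights now [2 2 1 0 0 0], max=2
Drop 2: L rot3 at col 2 lands with bottom-row=0; cleared 0 line(s) (total 0); column heights now [2 2 3 3 0 0], max=3
Drop 3: I rot0 at col 0 lands with bottom-row=3; cleared 0 line(s) (total 0); column heights now [4 4 4 4 0 0], max=4
Drop 4: O rot2 at col 0 lands with bottom-row=4; cleared 0 line(s) (total 0); column heights now [6 6 4 4 0 0], max=6
Drop 5: I rot3 at col 0 lands with bottom-row=6; cleared 0 line(s) (total 0); column heights now [10 6 4 4 0 0], max=10
Drop 6: J rot0 at col 3 lands with bottom-row=4; cleared 0 line(s) (total 0); column heights now [10 6 4 6 5 5], max=10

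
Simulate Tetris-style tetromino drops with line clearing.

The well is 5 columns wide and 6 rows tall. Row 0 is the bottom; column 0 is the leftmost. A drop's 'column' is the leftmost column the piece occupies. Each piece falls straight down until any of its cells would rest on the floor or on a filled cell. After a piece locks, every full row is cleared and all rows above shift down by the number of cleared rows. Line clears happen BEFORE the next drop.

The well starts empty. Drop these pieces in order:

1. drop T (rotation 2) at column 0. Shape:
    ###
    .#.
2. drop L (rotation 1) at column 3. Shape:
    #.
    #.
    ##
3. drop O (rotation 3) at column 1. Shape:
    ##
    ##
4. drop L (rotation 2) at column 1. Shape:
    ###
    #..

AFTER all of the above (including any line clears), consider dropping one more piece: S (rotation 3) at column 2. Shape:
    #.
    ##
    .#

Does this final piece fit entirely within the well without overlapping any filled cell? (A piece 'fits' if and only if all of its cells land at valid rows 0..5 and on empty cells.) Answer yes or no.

Answer: no

Derivation:
Drop 1: T rot2 at col 0 lands with bottom-row=0; cleared 0 line(s) (total 0); column heights now [2 2 2 0 0], max=2
Drop 2: L rot1 at col 3 lands with bottom-row=0; cleared 0 line(s) (total 0); column heights now [2 2 2 3 1], max=3
Drop 3: O rot3 at col 1 lands with bottom-row=2; cleared 0 line(s) (total 0); column heights now [2 4 4 3 1], max=4
Drop 4: L rot2 at col 1 lands with bottom-row=4; cleared 0 line(s) (total 0); column heights now [2 6 6 6 1], max=6
Test piece S rot3 at col 2 (width 2): heights before test = [2 6 6 6 1]; fits = False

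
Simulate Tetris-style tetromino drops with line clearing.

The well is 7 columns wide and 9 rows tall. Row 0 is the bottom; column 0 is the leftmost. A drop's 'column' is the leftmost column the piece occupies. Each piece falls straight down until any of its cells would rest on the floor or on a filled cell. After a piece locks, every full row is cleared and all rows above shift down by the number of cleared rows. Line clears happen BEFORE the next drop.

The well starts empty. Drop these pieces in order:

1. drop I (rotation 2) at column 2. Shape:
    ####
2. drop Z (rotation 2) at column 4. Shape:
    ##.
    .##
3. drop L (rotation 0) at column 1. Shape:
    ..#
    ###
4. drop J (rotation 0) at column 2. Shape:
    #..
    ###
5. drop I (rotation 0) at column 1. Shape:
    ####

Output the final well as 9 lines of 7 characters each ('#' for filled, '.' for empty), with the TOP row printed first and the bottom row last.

Drop 1: I rot2 at col 2 lands with bottom-row=0; cleared 0 line(s) (total 0); column heights now [0 0 1 1 1 1 0], max=1
Drop 2: Z rot2 at col 4 lands with bottom-row=1; cleared 0 line(s) (total 0); column heights now [0 0 1 1 3 3 2], max=3
Drop 3: L rot0 at col 1 lands with bottom-row=1; cleared 0 line(s) (total 0); column heights now [0 2 2 3 3 3 2], max=3
Drop 4: J rot0 at col 2 lands with bottom-row=3; cleared 0 line(s) (total 0); column heights now [0 2 5 4 4 3 2], max=5
Drop 5: I rot0 at col 1 lands with bottom-row=5; cleared 0 line(s) (total 0); column heights now [0 6 6 6 6 3 2], max=6

Answer: .......
.......
.......
.####..
..#....
..###..
...###.
.###.##
..####.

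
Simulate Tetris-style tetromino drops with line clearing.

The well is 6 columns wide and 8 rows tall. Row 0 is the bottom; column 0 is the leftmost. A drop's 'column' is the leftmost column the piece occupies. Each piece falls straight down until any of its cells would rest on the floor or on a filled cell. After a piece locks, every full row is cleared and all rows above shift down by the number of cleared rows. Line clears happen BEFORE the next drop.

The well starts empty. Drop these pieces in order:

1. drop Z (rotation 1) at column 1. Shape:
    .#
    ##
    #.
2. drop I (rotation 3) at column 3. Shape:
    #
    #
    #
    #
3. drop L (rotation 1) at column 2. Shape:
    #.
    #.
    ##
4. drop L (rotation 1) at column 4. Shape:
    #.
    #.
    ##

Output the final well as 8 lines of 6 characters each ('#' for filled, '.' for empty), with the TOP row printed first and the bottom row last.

Drop 1: Z rot1 at col 1 lands with bottom-row=0; cleared 0 line(s) (total 0); column heights now [0 2 3 0 0 0], max=3
Drop 2: I rot3 at col 3 lands with bottom-row=0; cleared 0 line(s) (total 0); column heights now [0 2 3 4 0 0], max=4
Drop 3: L rot1 at col 2 lands with bottom-row=4; cleared 0 line(s) (total 0); column heights now [0 2 7 5 0 0], max=7
Drop 4: L rot1 at col 4 lands with bottom-row=0; cleared 0 line(s) (total 0); column heights now [0 2 7 5 3 1], max=7

Answer: ......
..#...
..#...
..##..
...#..
..###.
.####.
.#.###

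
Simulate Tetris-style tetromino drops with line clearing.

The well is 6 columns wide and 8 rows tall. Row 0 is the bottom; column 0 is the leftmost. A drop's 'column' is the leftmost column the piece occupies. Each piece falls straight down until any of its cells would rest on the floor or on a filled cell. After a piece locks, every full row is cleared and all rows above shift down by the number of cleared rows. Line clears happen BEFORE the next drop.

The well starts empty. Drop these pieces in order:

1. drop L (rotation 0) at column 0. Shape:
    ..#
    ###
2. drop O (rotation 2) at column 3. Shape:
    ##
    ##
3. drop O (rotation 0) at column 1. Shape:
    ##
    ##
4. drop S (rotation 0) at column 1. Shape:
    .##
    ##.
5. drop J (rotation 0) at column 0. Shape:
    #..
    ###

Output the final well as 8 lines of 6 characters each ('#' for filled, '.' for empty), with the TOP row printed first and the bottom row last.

Answer: #.....
###...
..##..
.##...
.##...
.##...
..###.
#####.

Derivation:
Drop 1: L rot0 at col 0 lands with bottom-row=0; cleared 0 line(s) (total 0); column heights now [1 1 2 0 0 0], max=2
Drop 2: O rot2 at col 3 lands with bottom-row=0; cleared 0 line(s) (total 0); column heights now [1 1 2 2 2 0], max=2
Drop 3: O rot0 at col 1 lands with bottom-row=2; cleared 0 line(s) (total 0); column heights now [1 4 4 2 2 0], max=4
Drop 4: S rot0 at col 1 lands with bottom-row=4; cleared 0 line(s) (total 0); column heights now [1 5 6 6 2 0], max=6
Drop 5: J rot0 at col 0 lands with bottom-row=6; cleared 0 line(s) (total 0); column heights now [8 7 7 6 2 0], max=8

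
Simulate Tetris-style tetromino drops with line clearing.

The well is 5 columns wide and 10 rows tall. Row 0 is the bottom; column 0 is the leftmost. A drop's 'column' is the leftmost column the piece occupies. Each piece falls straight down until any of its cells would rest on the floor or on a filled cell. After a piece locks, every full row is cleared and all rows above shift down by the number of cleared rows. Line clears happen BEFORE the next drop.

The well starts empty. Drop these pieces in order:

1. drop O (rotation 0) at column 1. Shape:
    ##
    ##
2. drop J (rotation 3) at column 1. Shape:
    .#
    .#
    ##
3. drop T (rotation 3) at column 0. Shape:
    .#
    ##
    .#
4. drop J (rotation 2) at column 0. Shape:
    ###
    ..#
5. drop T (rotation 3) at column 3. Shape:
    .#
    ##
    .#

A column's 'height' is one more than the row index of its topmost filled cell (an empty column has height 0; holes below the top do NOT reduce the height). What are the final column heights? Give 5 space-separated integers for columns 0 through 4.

Drop 1: O rot0 at col 1 lands with bottom-row=0; cleared 0 line(s) (total 0); column heights now [0 2 2 0 0], max=2
Drop 2: J rot3 at col 1 lands with bottom-row=2; cleared 0 line(s) (total 0); column heights now [0 3 5 0 0], max=5
Drop 3: T rot3 at col 0 lands with bottom-row=3; cleared 0 line(s) (total 0); column heights now [5 6 5 0 0], max=6
Drop 4: J rot2 at col 0 lands with bottom-row=5; cleared 0 line(s) (total 0); column heights now [7 7 7 0 0], max=7
Drop 5: T rot3 at col 3 lands with bottom-row=0; cleared 0 line(s) (total 0); column heights now [7 7 7 2 3], max=7

Answer: 7 7 7 2 3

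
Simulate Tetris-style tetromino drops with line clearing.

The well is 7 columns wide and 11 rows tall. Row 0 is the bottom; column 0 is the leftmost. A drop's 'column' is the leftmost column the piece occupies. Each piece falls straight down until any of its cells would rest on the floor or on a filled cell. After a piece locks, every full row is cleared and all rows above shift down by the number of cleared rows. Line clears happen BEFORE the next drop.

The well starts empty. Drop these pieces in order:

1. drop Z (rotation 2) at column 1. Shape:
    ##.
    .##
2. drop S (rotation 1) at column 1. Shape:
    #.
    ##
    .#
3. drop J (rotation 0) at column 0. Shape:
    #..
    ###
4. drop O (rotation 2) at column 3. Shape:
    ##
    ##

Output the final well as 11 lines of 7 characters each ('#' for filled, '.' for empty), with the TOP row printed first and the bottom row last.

Drop 1: Z rot2 at col 1 lands with bottom-row=0; cleared 0 line(s) (total 0); column heights now [0 2 2 1 0 0 0], max=2
Drop 2: S rot1 at col 1 lands with bottom-row=2; cleared 0 line(s) (total 0); column heights now [0 5 4 1 0 0 0], max=5
Drop 3: J rot0 at col 0 lands with bottom-row=5; cleared 0 line(s) (total 0); column heights now [7 6 6 1 0 0 0], max=7
Drop 4: O rot2 at col 3 lands with bottom-row=1; cleared 0 line(s) (total 0); column heights now [7 6 6 3 3 0 0], max=7

Answer: .......
.......
.......
.......
#......
###....
.#.....
.##....
..###..
.####..
..##...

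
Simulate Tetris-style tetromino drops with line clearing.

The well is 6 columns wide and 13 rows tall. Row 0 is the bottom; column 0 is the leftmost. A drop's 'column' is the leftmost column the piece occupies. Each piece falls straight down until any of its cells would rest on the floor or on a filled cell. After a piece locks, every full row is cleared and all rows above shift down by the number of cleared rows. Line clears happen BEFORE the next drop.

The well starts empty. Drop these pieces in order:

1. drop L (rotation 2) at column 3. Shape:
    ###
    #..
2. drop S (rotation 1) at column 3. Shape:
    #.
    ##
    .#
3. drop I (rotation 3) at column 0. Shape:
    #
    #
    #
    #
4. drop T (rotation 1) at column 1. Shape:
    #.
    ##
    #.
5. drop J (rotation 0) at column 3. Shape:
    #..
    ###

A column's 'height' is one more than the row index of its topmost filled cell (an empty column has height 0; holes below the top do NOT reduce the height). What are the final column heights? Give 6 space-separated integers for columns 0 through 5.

Drop 1: L rot2 at col 3 lands with bottom-row=0; cleared 0 line(s) (total 0); column heights now [0 0 0 2 2 2], max=2
Drop 2: S rot1 at col 3 lands with bottom-row=2; cleared 0 line(s) (total 0); column heights now [0 0 0 5 4 2], max=5
Drop 3: I rot3 at col 0 lands with bottom-row=0; cleared 0 line(s) (total 0); column heights now [4 0 0 5 4 2], max=5
Drop 4: T rot1 at col 1 lands with bottom-row=0; cleared 1 line(s) (total 1); column heights now [3 2 0 4 3 0], max=4
Drop 5: J rot0 at col 3 lands with bottom-row=4; cleared 0 line(s) (total 1); column heights now [3 2 0 6 5 5], max=6

Answer: 3 2 0 6 5 5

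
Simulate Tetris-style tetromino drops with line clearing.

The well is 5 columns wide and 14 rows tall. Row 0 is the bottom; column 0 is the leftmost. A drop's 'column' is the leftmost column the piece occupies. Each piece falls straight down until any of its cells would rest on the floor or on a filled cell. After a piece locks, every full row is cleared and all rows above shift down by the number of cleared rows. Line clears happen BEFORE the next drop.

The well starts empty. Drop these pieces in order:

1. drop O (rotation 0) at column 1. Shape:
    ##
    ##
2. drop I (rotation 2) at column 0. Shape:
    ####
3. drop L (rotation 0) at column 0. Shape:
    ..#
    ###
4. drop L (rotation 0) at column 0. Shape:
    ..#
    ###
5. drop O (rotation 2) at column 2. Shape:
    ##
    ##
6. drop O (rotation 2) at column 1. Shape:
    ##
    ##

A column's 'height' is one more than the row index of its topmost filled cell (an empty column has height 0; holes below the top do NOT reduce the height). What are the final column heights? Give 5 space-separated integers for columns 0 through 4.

Drop 1: O rot0 at col 1 lands with bottom-row=0; cleared 0 line(s) (total 0); column heights now [0 2 2 0 0], max=2
Drop 2: I rot2 at col 0 lands with bottom-row=2; cleared 0 line(s) (total 0); column heights now [3 3 3 3 0], max=3
Drop 3: L rot0 at col 0 lands with bottom-row=3; cleared 0 line(s) (total 0); column heights now [4 4 5 3 0], max=5
Drop 4: L rot0 at col 0 lands with bottom-row=5; cleared 0 line(s) (total 0); column heights now [6 6 7 3 0], max=7
Drop 5: O rot2 at col 2 lands with bottom-row=7; cleared 0 line(s) (total 0); column heights now [6 6 9 9 0], max=9
Drop 6: O rot2 at col 1 lands with bottom-row=9; cleared 0 line(s) (total 0); column heights now [6 11 11 9 0], max=11

Answer: 6 11 11 9 0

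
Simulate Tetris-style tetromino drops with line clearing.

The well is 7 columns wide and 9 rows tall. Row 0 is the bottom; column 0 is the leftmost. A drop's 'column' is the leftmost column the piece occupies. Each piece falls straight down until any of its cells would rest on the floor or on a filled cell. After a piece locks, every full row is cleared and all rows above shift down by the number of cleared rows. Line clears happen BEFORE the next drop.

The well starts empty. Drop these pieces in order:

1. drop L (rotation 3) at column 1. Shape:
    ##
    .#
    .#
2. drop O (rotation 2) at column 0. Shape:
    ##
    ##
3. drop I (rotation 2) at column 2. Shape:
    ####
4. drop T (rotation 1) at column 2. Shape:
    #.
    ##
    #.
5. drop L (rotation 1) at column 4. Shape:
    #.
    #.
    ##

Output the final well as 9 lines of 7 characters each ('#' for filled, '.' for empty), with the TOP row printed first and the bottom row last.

Drop 1: L rot3 at col 1 lands with bottom-row=0; cleared 0 line(s) (total 0); column heights now [0 3 3 0 0 0 0], max=3
Drop 2: O rot2 at col 0 lands with bottom-row=3; cleared 0 line(s) (total 0); column heights now [5 5 3 0 0 0 0], max=5
Drop 3: I rot2 at col 2 lands with bottom-row=3; cleared 0 line(s) (total 0); column heights now [5 5 4 4 4 4 0], max=5
Drop 4: T rot1 at col 2 lands with bottom-row=4; cleared 0 line(s) (total 0); column heights now [5 5 7 6 4 4 0], max=7
Drop 5: L rot1 at col 4 lands with bottom-row=4; cleared 0 line(s) (total 0); column heights now [5 5 7 6 7 5 0], max=7

Answer: .......
.......
..#.#..
..###..
###.##.
######.
.##....
..#....
..#....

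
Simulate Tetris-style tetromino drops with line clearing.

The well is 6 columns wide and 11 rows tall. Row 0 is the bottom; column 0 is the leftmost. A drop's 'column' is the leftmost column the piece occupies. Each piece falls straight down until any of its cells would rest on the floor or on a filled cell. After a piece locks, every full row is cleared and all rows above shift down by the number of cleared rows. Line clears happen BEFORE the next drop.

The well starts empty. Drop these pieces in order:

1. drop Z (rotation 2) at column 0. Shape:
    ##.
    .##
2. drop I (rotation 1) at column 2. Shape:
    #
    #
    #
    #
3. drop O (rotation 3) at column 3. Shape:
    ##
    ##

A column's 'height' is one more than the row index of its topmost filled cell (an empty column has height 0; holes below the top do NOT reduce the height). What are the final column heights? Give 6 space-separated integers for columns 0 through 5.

Answer: 2 2 5 2 2 0

Derivation:
Drop 1: Z rot2 at col 0 lands with bottom-row=0; cleared 0 line(s) (total 0); column heights now [2 2 1 0 0 0], max=2
Drop 2: I rot1 at col 2 lands with bottom-row=1; cleared 0 line(s) (total 0); column heights now [2 2 5 0 0 0], max=5
Drop 3: O rot3 at col 3 lands with bottom-row=0; cleared 0 line(s) (total 0); column heights now [2 2 5 2 2 0], max=5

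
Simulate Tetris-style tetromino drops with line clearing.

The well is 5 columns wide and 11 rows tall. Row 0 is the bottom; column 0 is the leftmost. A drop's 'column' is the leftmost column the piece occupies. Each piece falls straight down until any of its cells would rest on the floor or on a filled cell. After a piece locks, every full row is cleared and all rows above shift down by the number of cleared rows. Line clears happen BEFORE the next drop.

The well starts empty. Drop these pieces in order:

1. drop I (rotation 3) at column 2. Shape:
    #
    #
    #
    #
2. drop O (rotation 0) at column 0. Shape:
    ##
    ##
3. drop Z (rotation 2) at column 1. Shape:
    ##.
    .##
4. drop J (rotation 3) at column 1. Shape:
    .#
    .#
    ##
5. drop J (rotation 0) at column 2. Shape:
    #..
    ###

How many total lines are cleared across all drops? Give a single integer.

Answer: 0

Derivation:
Drop 1: I rot3 at col 2 lands with bottom-row=0; cleared 0 line(s) (total 0); column heights now [0 0 4 0 0], max=4
Drop 2: O rot0 at col 0 lands with bottom-row=0; cleared 0 line(s) (total 0); column heights now [2 2 4 0 0], max=4
Drop 3: Z rot2 at col 1 lands with bottom-row=4; cleared 0 line(s) (total 0); column heights now [2 6 6 5 0], max=6
Drop 4: J rot3 at col 1 lands with bottom-row=6; cleared 0 line(s) (total 0); column heights now [2 7 9 5 0], max=9
Drop 5: J rot0 at col 2 lands with bottom-row=9; cleared 0 line(s) (total 0); column heights now [2 7 11 10 10], max=11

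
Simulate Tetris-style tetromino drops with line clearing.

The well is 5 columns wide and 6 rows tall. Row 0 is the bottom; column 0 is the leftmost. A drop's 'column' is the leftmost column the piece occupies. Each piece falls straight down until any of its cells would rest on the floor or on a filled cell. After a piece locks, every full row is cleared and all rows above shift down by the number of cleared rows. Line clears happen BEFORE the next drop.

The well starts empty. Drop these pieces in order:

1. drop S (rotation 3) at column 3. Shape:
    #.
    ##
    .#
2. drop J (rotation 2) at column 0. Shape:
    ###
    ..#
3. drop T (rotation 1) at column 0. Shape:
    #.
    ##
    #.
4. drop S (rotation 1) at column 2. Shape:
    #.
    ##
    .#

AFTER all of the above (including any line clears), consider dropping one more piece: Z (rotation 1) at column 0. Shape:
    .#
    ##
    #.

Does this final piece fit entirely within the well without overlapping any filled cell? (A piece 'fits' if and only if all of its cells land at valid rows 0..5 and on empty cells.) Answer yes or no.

Answer: yes

Derivation:
Drop 1: S rot3 at col 3 lands with bottom-row=0; cleared 0 line(s) (total 0); column heights now [0 0 0 3 2], max=3
Drop 2: J rot2 at col 0 lands with bottom-row=0; cleared 1 line(s) (total 1); column heights now [0 0 1 2 1], max=2
Drop 3: T rot1 at col 0 lands with bottom-row=0; cleared 0 line(s) (total 1); column heights now [3 2 1 2 1], max=3
Drop 4: S rot1 at col 2 lands with bottom-row=2; cleared 0 line(s) (total 1); column heights now [3 2 5 4 1], max=5
Test piece Z rot1 at col 0 (width 2): heights before test = [3 2 5 4 1]; fits = True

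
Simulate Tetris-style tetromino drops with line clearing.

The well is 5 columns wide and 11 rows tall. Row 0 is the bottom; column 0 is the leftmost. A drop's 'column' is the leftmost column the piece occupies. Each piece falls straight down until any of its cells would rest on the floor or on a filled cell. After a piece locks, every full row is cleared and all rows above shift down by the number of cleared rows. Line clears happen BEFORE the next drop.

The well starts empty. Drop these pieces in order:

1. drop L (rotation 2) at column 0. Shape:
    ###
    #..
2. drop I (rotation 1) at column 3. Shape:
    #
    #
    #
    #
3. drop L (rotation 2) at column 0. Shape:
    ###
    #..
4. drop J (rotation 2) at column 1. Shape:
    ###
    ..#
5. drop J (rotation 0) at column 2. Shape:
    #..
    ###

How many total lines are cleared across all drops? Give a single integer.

Answer: 0

Derivation:
Drop 1: L rot2 at col 0 lands with bottom-row=0; cleared 0 line(s) (total 0); column heights now [2 2 2 0 0], max=2
Drop 2: I rot1 at col 3 lands with bottom-row=0; cleared 0 line(s) (total 0); column heights now [2 2 2 4 0], max=4
Drop 3: L rot2 at col 0 lands with bottom-row=2; cleared 0 line(s) (total 0); column heights now [4 4 4 4 0], max=4
Drop 4: J rot2 at col 1 lands with bottom-row=4; cleared 0 line(s) (total 0); column heights now [4 6 6 6 0], max=6
Drop 5: J rot0 at col 2 lands with bottom-row=6; cleared 0 line(s) (total 0); column heights now [4 6 8 7 7], max=8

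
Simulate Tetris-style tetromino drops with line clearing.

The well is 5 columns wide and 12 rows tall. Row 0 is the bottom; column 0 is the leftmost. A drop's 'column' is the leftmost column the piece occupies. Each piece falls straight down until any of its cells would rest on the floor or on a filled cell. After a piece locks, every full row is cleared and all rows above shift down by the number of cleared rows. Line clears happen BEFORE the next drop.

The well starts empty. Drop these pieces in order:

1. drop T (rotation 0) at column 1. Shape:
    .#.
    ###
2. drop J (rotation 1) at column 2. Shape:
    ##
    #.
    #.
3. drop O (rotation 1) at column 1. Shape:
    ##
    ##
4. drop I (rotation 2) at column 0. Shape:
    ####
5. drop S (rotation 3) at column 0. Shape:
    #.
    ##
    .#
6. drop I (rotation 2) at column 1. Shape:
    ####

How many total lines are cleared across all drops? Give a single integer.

Answer: 1

Derivation:
Drop 1: T rot0 at col 1 lands with bottom-row=0; cleared 0 line(s) (total 0); column heights now [0 1 2 1 0], max=2
Drop 2: J rot1 at col 2 lands with bottom-row=2; cleared 0 line(s) (total 0); column heights now [0 1 5 5 0], max=5
Drop 3: O rot1 at col 1 lands with bottom-row=5; cleared 0 line(s) (total 0); column heights now [0 7 7 5 0], max=7
Drop 4: I rot2 at col 0 lands with bottom-row=7; cleared 0 line(s) (total 0); column heights now [8 8 8 8 0], max=8
Drop 5: S rot3 at col 0 lands with bottom-row=8; cleared 0 line(s) (total 0); column heights now [11 10 8 8 0], max=11
Drop 6: I rot2 at col 1 lands with bottom-row=10; cleared 1 line(s) (total 1); column heights now [10 10 8 8 0], max=10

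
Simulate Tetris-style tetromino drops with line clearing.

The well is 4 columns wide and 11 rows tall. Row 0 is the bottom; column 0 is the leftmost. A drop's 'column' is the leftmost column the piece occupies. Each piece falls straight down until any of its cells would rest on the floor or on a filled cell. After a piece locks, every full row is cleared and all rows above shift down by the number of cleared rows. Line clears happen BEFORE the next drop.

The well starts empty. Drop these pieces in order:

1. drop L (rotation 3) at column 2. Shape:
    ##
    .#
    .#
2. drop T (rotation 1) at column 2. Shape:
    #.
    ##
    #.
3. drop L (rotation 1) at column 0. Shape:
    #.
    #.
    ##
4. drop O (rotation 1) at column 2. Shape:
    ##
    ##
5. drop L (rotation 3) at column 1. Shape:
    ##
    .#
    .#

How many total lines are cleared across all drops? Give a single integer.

Drop 1: L rot3 at col 2 lands with bottom-row=0; cleared 0 line(s) (total 0); column heights now [0 0 3 3], max=3
Drop 2: T rot1 at col 2 lands with bottom-row=3; cleared 0 line(s) (total 0); column heights now [0 0 6 5], max=6
Drop 3: L rot1 at col 0 lands with bottom-row=0; cleared 0 line(s) (total 0); column heights now [3 1 6 5], max=6
Drop 4: O rot1 at col 2 lands with bottom-row=6; cleared 0 line(s) (total 0); column heights now [3 1 8 8], max=8
Drop 5: L rot3 at col 1 lands with bottom-row=8; cleared 0 line(s) (total 0); column heights now [3 11 11 8], max=11

Answer: 0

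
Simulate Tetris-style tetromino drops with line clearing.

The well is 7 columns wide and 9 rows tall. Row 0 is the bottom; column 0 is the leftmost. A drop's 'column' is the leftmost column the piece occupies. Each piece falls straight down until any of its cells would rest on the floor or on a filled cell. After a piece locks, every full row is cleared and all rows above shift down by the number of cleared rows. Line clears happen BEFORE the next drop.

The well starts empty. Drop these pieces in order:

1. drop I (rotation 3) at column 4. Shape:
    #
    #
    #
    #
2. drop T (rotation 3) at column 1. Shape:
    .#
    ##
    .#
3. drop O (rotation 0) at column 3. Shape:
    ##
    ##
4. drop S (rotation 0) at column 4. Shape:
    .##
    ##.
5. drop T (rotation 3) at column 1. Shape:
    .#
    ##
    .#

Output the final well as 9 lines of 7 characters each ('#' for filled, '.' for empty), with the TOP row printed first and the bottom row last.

Answer: .......
.....##
....##.
..###..
.####..
..#.#..
..#.#..
.##.#..
..#.#..

Derivation:
Drop 1: I rot3 at col 4 lands with bottom-row=0; cleared 0 line(s) (total 0); column heights now [0 0 0 0 4 0 0], max=4
Drop 2: T rot3 at col 1 lands with bottom-row=0; cleared 0 line(s) (total 0); column heights now [0 2 3 0 4 0 0], max=4
Drop 3: O rot0 at col 3 lands with bottom-row=4; cleared 0 line(s) (total 0); column heights now [0 2 3 6 6 0 0], max=6
Drop 4: S rot0 at col 4 lands with bottom-row=6; cleared 0 line(s) (total 0); column heights now [0 2 3 6 7 8 8], max=8
Drop 5: T rot3 at col 1 lands with bottom-row=3; cleared 0 line(s) (total 0); column heights now [0 5 6 6 7 8 8], max=8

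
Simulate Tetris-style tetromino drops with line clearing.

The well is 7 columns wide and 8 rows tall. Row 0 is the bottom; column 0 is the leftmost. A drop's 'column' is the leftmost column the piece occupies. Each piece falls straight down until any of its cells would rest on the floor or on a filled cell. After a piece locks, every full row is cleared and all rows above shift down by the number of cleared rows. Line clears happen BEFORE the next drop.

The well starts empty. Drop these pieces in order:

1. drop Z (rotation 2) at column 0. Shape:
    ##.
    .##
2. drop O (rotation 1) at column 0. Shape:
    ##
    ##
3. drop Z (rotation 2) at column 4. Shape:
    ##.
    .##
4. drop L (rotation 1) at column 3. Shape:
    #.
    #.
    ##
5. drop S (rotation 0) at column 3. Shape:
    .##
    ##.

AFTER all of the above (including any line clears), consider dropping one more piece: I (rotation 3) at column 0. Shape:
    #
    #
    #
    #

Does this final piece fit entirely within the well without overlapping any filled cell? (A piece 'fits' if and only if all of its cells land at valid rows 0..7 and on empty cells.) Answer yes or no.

Drop 1: Z rot2 at col 0 lands with bottom-row=0; cleared 0 line(s) (total 0); column heights now [2 2 1 0 0 0 0], max=2
Drop 2: O rot1 at col 0 lands with bottom-row=2; cleared 0 line(s) (total 0); column heights now [4 4 1 0 0 0 0], max=4
Drop 3: Z rot2 at col 4 lands with bottom-row=0; cleared 0 line(s) (total 0); column heights now [4 4 1 0 2 2 1], max=4
Drop 4: L rot1 at col 3 lands with bottom-row=2; cleared 0 line(s) (total 0); column heights now [4 4 1 5 3 2 1], max=5
Drop 5: S rot0 at col 3 lands with bottom-row=5; cleared 0 line(s) (total 0); column heights now [4 4 1 6 7 7 1], max=7
Test piece I rot3 at col 0 (width 1): heights before test = [4 4 1 6 7 7 1]; fits = True

Answer: yes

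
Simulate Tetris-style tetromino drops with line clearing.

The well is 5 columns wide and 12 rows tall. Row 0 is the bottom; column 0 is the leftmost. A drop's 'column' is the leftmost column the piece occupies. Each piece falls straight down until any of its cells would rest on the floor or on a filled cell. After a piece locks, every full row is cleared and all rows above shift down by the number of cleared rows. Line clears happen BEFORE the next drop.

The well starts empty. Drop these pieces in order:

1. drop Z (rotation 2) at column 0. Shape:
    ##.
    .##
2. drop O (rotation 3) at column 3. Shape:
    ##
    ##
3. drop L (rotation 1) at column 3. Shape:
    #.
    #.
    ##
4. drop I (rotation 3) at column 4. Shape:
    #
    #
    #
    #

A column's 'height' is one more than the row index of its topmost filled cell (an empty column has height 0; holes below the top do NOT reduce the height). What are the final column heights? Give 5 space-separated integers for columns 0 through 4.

Answer: 2 2 1 5 7

Derivation:
Drop 1: Z rot2 at col 0 lands with bottom-row=0; cleared 0 line(s) (total 0); column heights now [2 2 1 0 0], max=2
Drop 2: O rot3 at col 3 lands with bottom-row=0; cleared 0 line(s) (total 0); column heights now [2 2 1 2 2], max=2
Drop 3: L rot1 at col 3 lands with bottom-row=2; cleared 0 line(s) (total 0); column heights now [2 2 1 5 3], max=5
Drop 4: I rot3 at col 4 lands with bottom-row=3; cleared 0 line(s) (total 0); column heights now [2 2 1 5 7], max=7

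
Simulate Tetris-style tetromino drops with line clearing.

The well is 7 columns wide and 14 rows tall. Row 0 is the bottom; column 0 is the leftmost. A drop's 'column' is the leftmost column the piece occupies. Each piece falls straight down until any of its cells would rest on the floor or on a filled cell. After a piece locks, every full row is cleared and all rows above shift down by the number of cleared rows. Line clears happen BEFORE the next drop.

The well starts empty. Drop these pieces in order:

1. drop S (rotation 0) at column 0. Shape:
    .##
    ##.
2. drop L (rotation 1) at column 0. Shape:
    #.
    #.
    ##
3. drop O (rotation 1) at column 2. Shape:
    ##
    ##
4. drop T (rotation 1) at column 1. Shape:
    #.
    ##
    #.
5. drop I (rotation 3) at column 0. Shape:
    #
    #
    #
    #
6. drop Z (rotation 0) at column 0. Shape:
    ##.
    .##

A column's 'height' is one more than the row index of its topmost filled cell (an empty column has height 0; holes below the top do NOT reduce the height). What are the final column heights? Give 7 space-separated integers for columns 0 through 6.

Drop 1: S rot0 at col 0 lands with bottom-row=0; cleared 0 line(s) (total 0); column heights now [1 2 2 0 0 0 0], max=2
Drop 2: L rot1 at col 0 lands with bottom-row=2; cleared 0 line(s) (total 0); column heights now [5 3 2 0 0 0 0], max=5
Drop 3: O rot1 at col 2 lands with bottom-row=2; cleared 0 line(s) (total 0); column heights now [5 3 4 4 0 0 0], max=5
Drop 4: T rot1 at col 1 lands with bottom-row=3; cleared 0 line(s) (total 0); column heights now [5 6 5 4 0 0 0], max=6
Drop 5: I rot3 at col 0 lands with bottom-row=5; cleared 0 line(s) (total 0); column heights now [9 6 5 4 0 0 0], max=9
Drop 6: Z rot0 at col 0 lands with bottom-row=8; cleared 0 line(s) (total 0); column heights now [10 10 9 4 0 0 0], max=10

Answer: 10 10 9 4 0 0 0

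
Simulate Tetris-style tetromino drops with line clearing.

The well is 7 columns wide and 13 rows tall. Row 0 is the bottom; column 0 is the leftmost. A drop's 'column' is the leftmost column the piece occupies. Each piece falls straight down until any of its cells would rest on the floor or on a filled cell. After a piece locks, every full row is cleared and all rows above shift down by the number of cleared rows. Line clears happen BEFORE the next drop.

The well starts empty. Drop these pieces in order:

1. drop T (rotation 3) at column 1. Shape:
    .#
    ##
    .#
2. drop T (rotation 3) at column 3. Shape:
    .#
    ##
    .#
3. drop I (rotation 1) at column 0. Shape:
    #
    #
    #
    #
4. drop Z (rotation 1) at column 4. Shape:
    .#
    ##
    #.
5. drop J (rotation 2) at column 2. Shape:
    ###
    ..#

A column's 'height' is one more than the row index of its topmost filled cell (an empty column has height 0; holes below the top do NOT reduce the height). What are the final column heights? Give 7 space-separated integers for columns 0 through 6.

Drop 1: T rot3 at col 1 lands with bottom-row=0; cleared 0 line(s) (total 0); column heights now [0 2 3 0 0 0 0], max=3
Drop 2: T rot3 at col 3 lands with bottom-row=0; cleared 0 line(s) (total 0); column heights now [0 2 3 2 3 0 0], max=3
Drop 3: I rot1 at col 0 lands with bottom-row=0; cleared 0 line(s) (total 0); column heights now [4 2 3 2 3 0 0], max=4
Drop 4: Z rot1 at col 4 lands with bottom-row=3; cleared 0 line(s) (total 0); column heights now [4 2 3 2 5 6 0], max=6
Drop 5: J rot2 at col 2 lands with bottom-row=5; cleared 0 line(s) (total 0); column heights now [4 2 7 7 7 6 0], max=7

Answer: 4 2 7 7 7 6 0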